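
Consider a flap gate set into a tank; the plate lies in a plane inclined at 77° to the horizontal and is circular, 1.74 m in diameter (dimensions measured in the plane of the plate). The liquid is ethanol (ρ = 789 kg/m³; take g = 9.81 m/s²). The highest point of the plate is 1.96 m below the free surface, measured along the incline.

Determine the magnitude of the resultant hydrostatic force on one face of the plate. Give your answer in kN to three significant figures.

γ = ρg = 789 × 9.81 / 1000 = 7.74009 kN/m³.
Let θ = 77° be the plate's angle to the horizontal; measure y along the incline from where the plane meets the free surface. Vertical depth h = y·sinθ with sinθ = 0.974370.
The centroid is at the centre, 0.87 m below the top of the plate, so y_c = 1.96 + 0.87 = 2.83 m and h_c = 2.83 × 0.974370 = 2.75747 m.
A = π(0.87)² = 2.37787 m².
Resultant F = γ·h_c·A = 7.74009 × 2.75747 × 2.37787 = 50.751 kN.

F ≈ 50.8 kN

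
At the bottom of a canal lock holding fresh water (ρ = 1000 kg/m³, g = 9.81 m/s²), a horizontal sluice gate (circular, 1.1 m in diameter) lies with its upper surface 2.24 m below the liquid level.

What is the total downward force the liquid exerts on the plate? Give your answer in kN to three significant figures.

F ≈ 20.9 kN

γ = ρg = 1000 × 9.81 = 9810 N/m³ = 9.81 kN/m³.
The plate is horizontal, so pressure is uniform at p = γ·h = 9.81 × 2.24 = 21.9744 kN/m².
A = π(0.55)² = 0.950332 m².
F = p·A = 21.9744 × 0.950332 = 20.883 kN.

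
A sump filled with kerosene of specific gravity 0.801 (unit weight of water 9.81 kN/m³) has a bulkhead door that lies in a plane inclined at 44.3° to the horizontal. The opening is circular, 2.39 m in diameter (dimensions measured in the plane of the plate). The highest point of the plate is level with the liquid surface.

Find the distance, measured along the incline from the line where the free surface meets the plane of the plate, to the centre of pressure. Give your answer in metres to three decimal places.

y_p = 1.494 m

γ = 0.801 × 9.81 = 7.85781 kN/m³.
Let θ = 44.3° be the plate's angle to the horizontal; measure y along the incline from where the plane meets the free surface. Vertical depth h = y·sinθ with sinθ = 0.698415.
The centroid is at the centre, 1.195 m below the top of the plate, so y_c = 1.195 m and h_c = 1.195 × 0.698415 = 0.834606 m.
A = π(1.195)² = 4.48627 m².
Resultant F = γ·h_c·A = 7.85781 × 0.834606 × 4.48627 = 29.4217 kN.
I_c = πr⁴/4 = π × 1.195⁴/4 = 1.60163 m⁴.
Centre of pressure: y_p = y_c + I_c/(y_c·A) = 1.195 + 1.60163/(1.195 × 4.48627) = 1.195 + 0.298751 = 1.49375 m along the plane.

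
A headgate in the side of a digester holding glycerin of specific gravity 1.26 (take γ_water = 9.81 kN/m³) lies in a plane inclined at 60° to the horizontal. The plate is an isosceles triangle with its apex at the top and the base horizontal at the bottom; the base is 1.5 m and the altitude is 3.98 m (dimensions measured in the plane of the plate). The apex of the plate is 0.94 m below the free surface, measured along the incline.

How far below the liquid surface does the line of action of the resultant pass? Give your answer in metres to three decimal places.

h_p = 3.324 m

γ = 1.26 × 9.81 = 12.3606 kN/m³.
Let θ = 60° be the plate's angle to the horizontal; measure y along the incline from where the plane meets the free surface. Vertical depth h = y·sinθ with sinθ = 0.866025.
With the apex up, the centroid sits 2h/3 = 2 × 3.98/3 = 2.65333 m below the apex, so y_c = 0.94 + 2.65333 = 3.59333 m and h_c = 3.59333 × 0.866025 = 3.11191 m.
A = ½ × 1.5 × 3.98 = 2.985 m².
Resultant F = γ·h_c·A = 12.3606 × 3.11191 × 2.985 = 114.818 kN.
I_c = b·h³/36 = 1.5 × 3.98³/36 = 2.62687 m⁴.
Centre of pressure: y_p = y_c + I_c/(y_c·A) = 3.59333 + 2.62687/(3.59333 × 2.985) = 3.59333 + 0.244905 = 3.83824 m along the plane.
Vertically, h_p = y_p·sinθ = 3.83824 × 0.866025 = 3.32401 m.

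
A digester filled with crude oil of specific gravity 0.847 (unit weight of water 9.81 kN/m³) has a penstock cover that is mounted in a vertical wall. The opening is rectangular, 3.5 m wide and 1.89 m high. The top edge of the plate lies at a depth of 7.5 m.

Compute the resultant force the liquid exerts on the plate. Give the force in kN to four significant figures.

F ≈ 464.2 kN

γ = 0.847 × 9.81 = 8.30907 kN/m³.
The centroid lies 1.89/2 = 0.945 m below the top edge, so the centroid depth is h_c = 7.5 + 0.945 = 8.445 m.
A = 3.5 × 1.89 = 6.615 m².
Resultant F = γ·h_c·A = 8.30907 × 8.445 × 6.615 = 464.175 kN.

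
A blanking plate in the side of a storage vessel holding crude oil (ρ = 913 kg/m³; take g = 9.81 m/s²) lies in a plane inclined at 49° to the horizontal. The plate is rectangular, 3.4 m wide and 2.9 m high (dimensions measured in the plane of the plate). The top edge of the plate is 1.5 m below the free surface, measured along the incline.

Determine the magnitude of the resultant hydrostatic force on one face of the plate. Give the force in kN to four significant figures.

F ≈ 196.6 kN

γ = ρg = 913 × 9.81 / 1000 = 8.95653 kN/m³.
Let θ = 49° be the plate's angle to the horizontal; measure y along the incline from where the plane meets the free surface. Vertical depth h = y·sinθ with sinθ = 0.754710.
The centroid lies 2.9/2 = 1.45 m below the top edge, so y_c = 1.5 + 1.45 = 2.95 m and h_c = 2.95 × 0.754710 = 2.22639 m.
A = 3.4 × 2.9 = 9.86 m².
Resultant F = γ·h_c·A = 8.95653 × 2.22639 × 9.86 = 196.616 kN.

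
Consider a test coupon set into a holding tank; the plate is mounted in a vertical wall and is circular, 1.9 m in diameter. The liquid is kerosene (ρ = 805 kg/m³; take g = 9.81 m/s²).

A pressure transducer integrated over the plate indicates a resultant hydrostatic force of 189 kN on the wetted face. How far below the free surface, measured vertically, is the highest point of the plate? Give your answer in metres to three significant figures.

d_top ≈ 7.49 m

γ = ρg = 805 × 9.81 / 1000 = 7.89705 kN/m³.
A = π(0.95)² = 2.83529 m².
From F = γ·h_c·A, the centroid depth is h_c = 189/(7.89705 × 2.83529) = 8.44111 m.
The centroid is at the centre, 0.95 m below the top of the plate, so the highest point sits at h_top = 8.44111 − 0.95 = 7.49111 m below the surface.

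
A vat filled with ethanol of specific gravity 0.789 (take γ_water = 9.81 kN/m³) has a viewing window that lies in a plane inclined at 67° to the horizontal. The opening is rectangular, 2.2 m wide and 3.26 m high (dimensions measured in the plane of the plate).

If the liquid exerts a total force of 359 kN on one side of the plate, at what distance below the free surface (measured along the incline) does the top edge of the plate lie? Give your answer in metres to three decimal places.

y_top ≈ 5.396 m

γ = 0.789 × 9.81 = 7.74009 kN/m³.
A = 2.2 × 3.26 = 7.172 m².
From F = γ·h_c·A, the centroid depth is h_c = 359/(7.74009 × 7.172) = 6.46708 m.
Let θ = 67° be the plate's angle to the horizontal; measure y along the incline from where the plane meets the free surface. Vertical depth h = y·sinθ with sinθ = 0.920505.
Along the incline, y_c = h_c/sinθ = 6.46708/0.920505 = 7.02558 m.
The centroid lies 3.26/2 = 1.63 m below the top edge, so the top edge sits at y_top = 7.02558 − 1.63 = 5.39558 m along the incline.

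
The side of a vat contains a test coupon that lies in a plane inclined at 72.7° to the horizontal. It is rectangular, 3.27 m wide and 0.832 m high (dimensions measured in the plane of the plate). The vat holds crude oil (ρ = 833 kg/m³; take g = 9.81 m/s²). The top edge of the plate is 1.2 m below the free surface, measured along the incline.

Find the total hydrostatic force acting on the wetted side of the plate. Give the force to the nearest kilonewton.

F ≈ 34 kN

γ = ρg = 833 × 9.81 / 1000 = 8.17173 kN/m³.
Let θ = 72.7° be the plate's angle to the horizontal; measure y along the incline from where the plane meets the free surface. Vertical depth h = y·sinθ with sinθ = 0.954761.
The centroid lies 0.832/2 = 0.416 m below the top edge, so y_c = 1.2 + 0.416 = 1.616 m and h_c = 1.616 × 0.954761 = 1.54289 m.
A = 3.27 × 0.832 = 2.72064 m².
Resultant F = γ·h_c·A = 8.17173 × 1.54289 × 2.72064 = 34.302 kN.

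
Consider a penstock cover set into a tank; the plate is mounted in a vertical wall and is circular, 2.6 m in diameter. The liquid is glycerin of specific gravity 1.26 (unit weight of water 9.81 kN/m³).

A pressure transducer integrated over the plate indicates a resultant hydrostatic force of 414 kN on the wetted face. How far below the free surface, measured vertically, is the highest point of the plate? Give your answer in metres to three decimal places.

γ = 1.26 × 9.81 = 12.3606 kN/m³.
A = π(1.3)² = 5.30929 m².
From F = γ·h_c·A, the centroid depth is h_c = 414/(12.3606 × 5.30929) = 6.30847 m.
The centroid is at the centre, 1.3 m below the top of the plate, so the highest point sits at h_top = 6.30847 − 1.3 = 5.00847 m below the surface.

d_top ≈ 5.008 m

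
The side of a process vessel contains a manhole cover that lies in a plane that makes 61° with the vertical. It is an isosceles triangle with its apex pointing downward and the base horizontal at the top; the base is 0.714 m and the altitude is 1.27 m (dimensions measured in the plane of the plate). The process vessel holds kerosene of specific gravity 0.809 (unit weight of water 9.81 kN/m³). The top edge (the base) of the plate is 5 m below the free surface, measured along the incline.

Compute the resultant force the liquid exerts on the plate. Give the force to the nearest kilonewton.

γ = 0.809 × 9.81 = 7.93629 kN/m³.
The plate makes 61° with the vertical, i.e. θ = 90° − 61° = 29° to the horizontal. Measuring y along the incline from the free-surface line, vertical depth h = y·sinθ with sinθ = 0.484810.
With the apex down, the centroid sits h/3 = 1.27/3 = 0.423333 m below the base (the top edge), so y_c = 5 + 0.423333 = 5.42333 m and h_c = 5.42333 × 0.484810 = 2.62928 m.
A = ½ × 0.714 × 1.27 = 0.45339 m².
Resultant F = γ·h_c·A = 7.93629 × 2.62928 × 0.45339 = 9.46077 kN.

F ≈ 9 kN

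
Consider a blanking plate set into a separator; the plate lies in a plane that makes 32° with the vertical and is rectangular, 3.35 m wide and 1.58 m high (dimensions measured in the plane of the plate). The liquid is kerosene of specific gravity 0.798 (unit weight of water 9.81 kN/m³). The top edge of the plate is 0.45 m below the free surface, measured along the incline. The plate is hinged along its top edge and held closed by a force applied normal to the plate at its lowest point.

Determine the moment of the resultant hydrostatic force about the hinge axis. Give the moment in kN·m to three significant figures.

γ = 0.798 × 9.81 = 7.82838 kN/m³.
The plate makes 32° with the vertical, i.e. θ = 90° − 32° = 58° to the horizontal. Measuring y along the incline from the free-surface line, vertical depth h = y·sinθ with sinθ = 0.848048.
The centroid lies 1.58/2 = 0.79 m below the top edge, so y_c = 0.45 + 0.79 = 1.24 m and h_c = 1.24 × 0.848048 = 1.05158 m.
A = 3.35 × 1.58 = 5.293 m².
Resultant F = γ·h_c·A = 7.82838 × 1.05158 × 5.293 = 43.5729 kN.
I_c = b·h³/12 = 3.35 × 1.58³/12 = 1.10112 m⁴.
Centre of pressure: y_p = y_c + I_c/(y_c·A) = 1.24 + 1.10112/(1.24 × 5.293) = 1.24 + 0.167769 = 1.40777 m along the plane.
The resultant acts 0.79 + 0.167769 = 0.957769 m (along the plate) below the hinge at the top edge, so the moment about the hinge is M = F × 0.957769 = 43.5729 × 0.957769 = 41.7328 kN·m.

M ≈ 41.7 kN·m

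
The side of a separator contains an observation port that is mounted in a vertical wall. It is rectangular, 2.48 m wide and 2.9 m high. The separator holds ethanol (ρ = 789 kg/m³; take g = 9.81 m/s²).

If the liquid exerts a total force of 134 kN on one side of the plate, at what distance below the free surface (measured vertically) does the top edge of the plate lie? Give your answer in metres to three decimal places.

d_top ≈ 0.957 m

γ = ρg = 789 × 9.81 / 1000 = 7.74009 kN/m³.
A = 2.48 × 2.9 = 7.192 m².
From F = γ·h_c·A, the centroid depth is h_c = 134/(7.74009 × 7.192) = 2.40718 m.
The centroid lies 2.9/2 = 1.45 m below the top edge, so the top edge sits at h_top = 2.40718 − 1.45 = 0.95718 m below the surface.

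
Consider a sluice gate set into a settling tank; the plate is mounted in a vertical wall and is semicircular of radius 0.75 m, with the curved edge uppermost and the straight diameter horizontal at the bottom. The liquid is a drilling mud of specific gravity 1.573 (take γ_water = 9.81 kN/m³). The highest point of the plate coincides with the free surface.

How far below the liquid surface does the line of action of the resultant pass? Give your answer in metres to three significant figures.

h_p = 0.523 m

γ = 1.573 × 9.81 = 15.43113 kN/m³.
The centroid lies 4r/(3π) = 0.31831 m above the diameter, so r − 4r/(3π) = 0.75 − 0.31831 = 0.43169 m below the topmost point, so the centroid depth is h_c = 0.43169 m.
A = πr²/2 = π × 0.75²/2 = 0.883573 m².
Resultant F = γ·h_c·A = 15.43113 × 0.43169 × 0.883573 = 5.88589 kN.
I_c = (π/8 − 8/(9π))·r⁴ = 0.109757 × 0.75⁴ = 0.0347278 m⁴.
Centre of pressure: y_p = y_c + I_c/(y_c·A) = 0.43169 + 0.0347278/(0.43169 × 0.883573) = 0.43169 + 0.0910464 = 0.522736 m along the plane.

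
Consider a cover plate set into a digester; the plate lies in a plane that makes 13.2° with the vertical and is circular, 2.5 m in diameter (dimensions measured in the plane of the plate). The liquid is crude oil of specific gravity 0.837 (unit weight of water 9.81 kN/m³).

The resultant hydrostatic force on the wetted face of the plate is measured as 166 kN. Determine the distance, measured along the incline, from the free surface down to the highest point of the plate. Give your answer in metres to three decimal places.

γ = 0.837 × 9.81 = 8.21097 kN/m³.
A = π(1.25)² = 4.90874 m².
From F = γ·h_c·A, the centroid depth is h_c = 166/(8.21097 × 4.90874) = 4.11854 m.
The plate makes 13.2° with the vertical, i.e. θ = 90° − 13.2° = 76.8° to the horizontal. Measuring y along the incline from the free-surface line, vertical depth h = y·sinθ with sinθ = 0.973579.
Along the incline, y_c = h_c/sinθ = 4.11854/0.973579 = 4.23031 m.
The centroid is at the centre, 1.25 m below the top of the plate, so the highest point sits at y_top = 4.23031 − 1.25 = 2.98031 m along the incline.

y_top ≈ 2.980 m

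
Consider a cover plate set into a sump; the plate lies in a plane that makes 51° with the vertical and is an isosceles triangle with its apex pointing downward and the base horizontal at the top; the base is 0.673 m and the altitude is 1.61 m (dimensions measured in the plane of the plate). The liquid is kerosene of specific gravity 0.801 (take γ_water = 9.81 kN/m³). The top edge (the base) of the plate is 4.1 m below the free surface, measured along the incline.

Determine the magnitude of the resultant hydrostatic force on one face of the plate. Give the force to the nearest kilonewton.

F ≈ 12 kN

γ = 0.801 × 9.81 = 7.85781 kN/m³.
The plate makes 51° with the vertical, i.e. θ = 90° − 51° = 39° to the horizontal. Measuring y along the incline from the free-surface line, vertical depth h = y·sinθ with sinθ = 0.629320.
With the apex down, the centroid sits h/3 = 1.61/3 = 0.536667 m below the base (the top edge), so y_c = 4.1 + 0.536667 = 4.63667 m and h_c = 4.63667 × 0.629320 = 2.91795 m.
A = ½ × 0.673 × 1.61 = 0.541765 m².
Resultant F = γ·h_c·A = 7.85781 × 2.91795 × 0.541765 = 12.422 kN.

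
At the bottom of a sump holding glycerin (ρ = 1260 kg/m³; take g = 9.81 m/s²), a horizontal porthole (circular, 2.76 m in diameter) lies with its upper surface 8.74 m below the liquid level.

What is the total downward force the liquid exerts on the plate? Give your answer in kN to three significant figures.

γ = ρg = 1260 × 9.81 / 1000 = 12.3606 kN/m³.
The plate is horizontal, so pressure is uniform at p = γ·h = 12.3606 × 8.74 = 108.032 kN/m².
A = π(1.38)² = 5.98285 m².
F = p·A = 108.032 × 5.98285 = 646.339 kN.

F ≈ 646 kN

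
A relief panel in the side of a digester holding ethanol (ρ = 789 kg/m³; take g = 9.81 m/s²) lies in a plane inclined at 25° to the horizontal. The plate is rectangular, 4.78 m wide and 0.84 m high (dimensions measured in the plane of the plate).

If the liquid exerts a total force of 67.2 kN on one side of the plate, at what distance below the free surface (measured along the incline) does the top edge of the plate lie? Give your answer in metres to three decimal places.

y_top ≈ 4.696 m

γ = ρg = 789 × 9.81 / 1000 = 7.74009 kN/m³.
A = 4.78 × 0.84 = 4.0152 m².
From F = γ·h_c·A, the centroid depth is h_c = 67.2/(7.74009 × 4.0152) = 2.1623 m.
Let θ = 25° be the plate's angle to the horizontal; measure y along the incline from where the plane meets the free surface. Vertical depth h = y·sinθ with sinθ = 0.422618.
Along the incline, y_c = h_c/sinθ = 2.1623/0.422618 = 5.11644 m.
The centroid lies 0.84/2 = 0.42 m below the top edge, so the top edge sits at y_top = 5.11644 − 0.42 = 4.69644 m along the incline.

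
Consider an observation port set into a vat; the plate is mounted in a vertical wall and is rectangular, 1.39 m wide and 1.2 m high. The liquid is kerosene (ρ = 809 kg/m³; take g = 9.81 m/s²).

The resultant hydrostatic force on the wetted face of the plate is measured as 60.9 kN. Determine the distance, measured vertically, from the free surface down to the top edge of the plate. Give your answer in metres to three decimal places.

d_top ≈ 4.000 m

γ = ρg = 809 × 9.81 / 1000 = 7.93629 kN/m³.
A = 1.39 × 1.2 = 1.668 m².
From F = γ·h_c·A, the centroid depth is h_c = 60.9/(7.93629 × 1.668) = 4.60049 m.
The centroid lies 1.2/2 = 0.6 m below the top edge, so the top edge sits at h_top = 4.60049 − 0.6 = 4.00049 m below the surface.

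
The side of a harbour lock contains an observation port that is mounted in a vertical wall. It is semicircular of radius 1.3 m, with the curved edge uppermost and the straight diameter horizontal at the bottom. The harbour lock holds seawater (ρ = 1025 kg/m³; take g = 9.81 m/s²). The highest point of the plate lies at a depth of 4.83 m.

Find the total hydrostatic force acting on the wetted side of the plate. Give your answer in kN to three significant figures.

F ≈ 149 kN

γ = ρg = 1025 × 9.81 / 1000 = 10.05525 kN/m³.
The centroid lies 4r/(3π) = 0.551737 m above the diameter, so r − 4r/(3π) = 1.3 − 0.551737 = 0.748263 m below the topmost point, so the centroid depth is h_c = 4.83 + 0.748263 = 5.57826 m.
A = πr²/2 = π × 1.3²/2 = 2.65465 m².
Resultant F = γ·h_c·A = 10.05525 × 5.57826 × 2.65465 = 148.901 kN.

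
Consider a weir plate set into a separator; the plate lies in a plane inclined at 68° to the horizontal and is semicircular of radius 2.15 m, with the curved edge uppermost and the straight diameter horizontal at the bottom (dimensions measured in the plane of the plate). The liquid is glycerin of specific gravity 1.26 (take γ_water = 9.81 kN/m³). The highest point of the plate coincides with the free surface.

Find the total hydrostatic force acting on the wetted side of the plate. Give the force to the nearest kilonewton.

γ = 1.26 × 9.81 = 12.3606 kN/m³.
Let θ = 68° be the plate's angle to the horizontal; measure y along the incline from where the plane meets the free surface. Vertical depth h = y·sinθ with sinθ = 0.927184.
The centroid lies 4r/(3π) = 0.912488 m above the diameter, so r − 4r/(3π) = 2.15 − 0.912488 = 1.23751 m below the topmost point, so y_c = 1.23751 m and h_c = 1.23751 × 0.927184 = 1.1474 m.
A = πr²/2 = π × 2.15²/2 = 7.26101 m².
Resultant F = γ·h_c·A = 12.3606 × 1.1474 × 7.26101 = 102.98 kN.

F ≈ 103 kN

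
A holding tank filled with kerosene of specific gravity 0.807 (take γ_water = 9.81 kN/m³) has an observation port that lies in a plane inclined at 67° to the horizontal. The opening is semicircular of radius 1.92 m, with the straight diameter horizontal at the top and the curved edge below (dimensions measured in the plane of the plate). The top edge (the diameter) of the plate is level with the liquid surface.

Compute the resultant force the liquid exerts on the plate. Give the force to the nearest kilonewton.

F ≈ 34 kN

γ = 0.807 × 9.81 = 7.91667 kN/m³.
Let θ = 67° be the plate's angle to the horizontal; measure y along the incline from where the plane meets the free surface. Vertical depth h = y·sinθ with sinθ = 0.920505.
The centroid of a semicircle lies 4r/(3π) = 0.814873 m from the diameter, here below the top edge, so y_c = 0.814873 m and h_c = 0.814873 × 0.920505 = 0.750095 m.
A = πr²/2 = π × 1.92²/2 = 5.79058 m².
Resultant F = γ·h_c·A = 7.91667 × 0.750095 × 5.79058 = 34.3859 kN.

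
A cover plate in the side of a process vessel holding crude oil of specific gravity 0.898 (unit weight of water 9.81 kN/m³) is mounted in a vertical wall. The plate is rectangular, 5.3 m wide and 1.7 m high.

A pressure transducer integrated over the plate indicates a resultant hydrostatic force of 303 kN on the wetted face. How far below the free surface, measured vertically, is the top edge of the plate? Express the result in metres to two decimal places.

γ = 0.898 × 9.81 = 8.80938 kN/m³.
A = 5.3 × 1.7 = 9.01 m².
From F = γ·h_c·A, the centroid depth is h_c = 303/(8.80938 × 9.01) = 3.81744 m.
The centroid lies 1.7/2 = 0.85 m below the top edge, so the top edge sits at h_top = 3.81744 − 0.85 = 2.96744 m below the surface.

d_top ≈ 2.97 m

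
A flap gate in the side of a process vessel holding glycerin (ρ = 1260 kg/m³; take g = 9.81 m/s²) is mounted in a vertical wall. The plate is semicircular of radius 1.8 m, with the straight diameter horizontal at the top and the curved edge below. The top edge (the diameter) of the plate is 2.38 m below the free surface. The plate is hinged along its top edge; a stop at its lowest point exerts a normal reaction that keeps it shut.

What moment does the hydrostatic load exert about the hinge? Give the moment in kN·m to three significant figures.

γ = ρg = 1260 × 9.81 / 1000 = 12.3606 kN/m³.
The centroid of a semicircle lies 4r/(3π) = 0.763944 m from the diameter, here below the top edge, so the centroid depth is h_c = 2.38 + 0.763944 = 3.14394 m.
A = πr²/2 = π × 1.8²/2 = 5.08938 m².
Resultant F = γ·h_c·A = 12.3606 × 3.14394 × 5.08938 = 197.778 kN.
I_c = (π/8 − 8/(9π))·r⁴ = 0.109757 × 1.8⁴ = 1.15219 m⁴.
Centre of pressure: y_p = y_c + I_c/(y_c·A) = 3.14394 + 1.15219/(3.14394 × 5.08938) = 3.14394 + 0.0720087 = 3.21595 m along the plane.
The resultant acts 0.763944 + 0.0720087 = 0.835953 m (along the plate) below the hinge at the top edge, so the moment about the hinge is M = F × 0.835953 = 197.778 × 0.835953 = 165.333 kN·m.

M ≈ 165 kN·m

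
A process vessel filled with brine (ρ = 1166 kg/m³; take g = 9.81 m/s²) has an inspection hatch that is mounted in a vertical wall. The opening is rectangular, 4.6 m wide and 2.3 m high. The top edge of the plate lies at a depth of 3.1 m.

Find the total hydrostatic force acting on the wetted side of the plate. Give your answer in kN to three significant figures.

γ = ρg = 1166 × 9.81 / 1000 = 11.43846 kN/m³.
The centroid lies 2.3/2 = 1.15 m below the top edge, so the centroid depth is h_c = 3.1 + 1.15 = 4.25 m.
A = 4.6 × 2.3 = 10.58 m².
Resultant F = γ·h_c·A = 11.43846 × 4.25 × 10.58 = 514.33 kN.

F ≈ 514 kN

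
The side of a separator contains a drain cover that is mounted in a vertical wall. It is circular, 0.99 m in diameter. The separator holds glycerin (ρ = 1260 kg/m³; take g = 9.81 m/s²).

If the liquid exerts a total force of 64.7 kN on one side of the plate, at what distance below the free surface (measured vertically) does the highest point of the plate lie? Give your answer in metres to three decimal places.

γ = ρg = 1260 × 9.81 / 1000 = 12.3606 kN/m³.
A = π(0.495)² = 0.769769 m².
From F = γ·h_c·A, the centroid depth is h_c = 64.7/(12.3606 × 0.769769) = 6.79993 m.
The centroid is at the centre, 0.495 m below the top of the plate, so the highest point sits at h_top = 6.79993 − 0.495 = 6.30493 m below the surface.

d_top ≈ 6.305 m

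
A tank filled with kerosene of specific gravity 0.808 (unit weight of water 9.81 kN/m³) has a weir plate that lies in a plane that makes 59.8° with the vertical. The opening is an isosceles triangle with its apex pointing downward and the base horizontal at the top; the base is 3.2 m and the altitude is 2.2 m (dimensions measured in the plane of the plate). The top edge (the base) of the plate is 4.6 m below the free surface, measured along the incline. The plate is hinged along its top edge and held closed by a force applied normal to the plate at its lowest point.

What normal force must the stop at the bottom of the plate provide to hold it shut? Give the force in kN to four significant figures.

P ≈ 26.67 kN

γ = 0.808 × 9.81 = 7.92648 kN/m³.
The plate makes 59.8° with the vertical, i.e. θ = 90° − 59.8° = 30.2° to the horizontal. Measuring y along the incline from the free-surface line, vertical depth h = y·sinθ with sinθ = 0.503020.
With the apex down, the centroid sits h/3 = 2.2/3 = 0.733333 m below the base (the top edge), so y_c = 4.6 + 0.733333 = 5.33333 m and h_c = 5.33333 × 0.503020 = 2.68277 m.
A = ½ × 3.2 × 2.2 = 3.52 m².
Resultant F = γ·h_c·A = 7.92648 × 2.68277 × 3.52 = 74.8525 kN.
I_c = b·h³/36 = 3.2 × 2.2³/36 = 0.946489 m⁴.
Centre of pressure: y_p = y_c + I_c/(y_c·A) = 5.33333 + 0.946489/(5.33333 × 3.52) = 5.33333 + 0.0504167 = 5.38375 m along the plane.
The resultant acts 0.733333 + 0.0504167 = 0.78375 m (along the plate) below the hinge at the top edge, so the moment about the hinge is M = F × 0.78375 = 74.8525 × 0.78375 = 58.6656 kN·m.
A normal force at the bottom, 2.2 m from the hinge, must supply this moment: P = 58.6656/2.2 = 26.6662 kN.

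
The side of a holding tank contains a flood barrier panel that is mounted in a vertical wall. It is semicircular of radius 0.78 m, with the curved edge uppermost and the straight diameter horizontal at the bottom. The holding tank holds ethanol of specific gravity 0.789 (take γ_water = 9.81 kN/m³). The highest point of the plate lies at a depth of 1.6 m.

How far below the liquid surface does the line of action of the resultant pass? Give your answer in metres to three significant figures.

h_p = 2.07 m

γ = 0.789 × 9.81 = 7.74009 kN/m³.
The centroid lies 4r/(3π) = 0.331042 m above the diameter, so r − 4r/(3π) = 0.78 − 0.331042 = 0.448958 m below the topmost point, so the centroid depth is h_c = 1.6 + 0.448958 = 2.04896 m.
A = πr²/2 = π × 0.78²/2 = 0.955672 m².
Resultant F = γ·h_c·A = 7.74009 × 2.04896 × 0.955672 = 15.1561 kN.
I_c = (π/8 − 8/(9π))·r⁴ = 0.109757 × 0.78⁴ = 0.0406266 m⁴.
Centre of pressure: y_p = y_c + I_c/(y_c·A) = 2.04896 + 0.0406266/(2.04896 × 0.955672) = 2.04896 + 0.0207476 = 2.06971 m along the plane.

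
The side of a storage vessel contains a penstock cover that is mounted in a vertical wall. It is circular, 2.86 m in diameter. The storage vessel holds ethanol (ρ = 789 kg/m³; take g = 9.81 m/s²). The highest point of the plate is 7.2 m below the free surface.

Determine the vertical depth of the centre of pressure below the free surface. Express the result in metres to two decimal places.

h_p = 8.69 m

γ = ρg = 789 × 9.81 / 1000 = 7.74009 kN/m³.
The centroid is at the centre, 1.43 m below the top of the plate, so the centroid depth is h_c = 7.2 + 1.43 = 8.63 m.
A = π(1.43)² = 6.42424 m².
Resultant F = γ·h_c·A = 7.74009 × 8.63 × 6.42424 = 429.12 kN.
I_c = πr⁴/4 = π × 1.43⁴/4 = 3.28423 m⁴.
Centre of pressure: y_p = y_c + I_c/(y_c·A) = 8.63 + 3.28423/(8.63 × 6.42424) = 8.63 + 0.0592381 = 8.68924 m along the plane.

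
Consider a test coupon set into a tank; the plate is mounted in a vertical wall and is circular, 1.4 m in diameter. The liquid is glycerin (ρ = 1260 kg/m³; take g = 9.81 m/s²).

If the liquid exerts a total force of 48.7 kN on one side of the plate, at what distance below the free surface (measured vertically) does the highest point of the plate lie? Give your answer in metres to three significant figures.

γ = ρg = 1260 × 9.81 / 1000 = 12.3606 kN/m³.
A = π(0.7)² = 1.53938 m².
From F = γ·h_c·A, the centroid depth is h_c = 48.7/(12.3606 × 1.53938) = 2.55943 m.
The centroid is at the centre, 0.7 m below the top of the plate, so the highest point sits at h_top = 2.55943 − 0.7 = 1.85943 m below the surface.

d_top ≈ 1.86 m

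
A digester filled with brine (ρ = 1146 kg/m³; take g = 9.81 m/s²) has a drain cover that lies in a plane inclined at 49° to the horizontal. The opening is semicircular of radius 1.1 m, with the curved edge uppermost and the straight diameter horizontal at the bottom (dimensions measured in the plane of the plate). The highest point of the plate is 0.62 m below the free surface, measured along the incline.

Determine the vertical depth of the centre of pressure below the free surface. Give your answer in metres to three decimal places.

γ = ρg = 1146 × 9.81 / 1000 = 11.24226 kN/m³.
Let θ = 49° be the plate's angle to the horizontal; measure y along the incline from where the plane meets the free surface. Vertical depth h = y·sinθ with sinθ = 0.754710.
The centroid lies 4r/(3π) = 0.466854 m above the diameter, so r − 4r/(3π) = 1.1 − 0.466854 = 0.633146 m below the topmost point, so y_c = 0.62 + 0.633146 = 1.25315 m and h_c = 1.25315 × 0.754710 = 0.945765 m.
A = πr²/2 = π × 1.1²/2 = 1.90066 m².
Resultant F = γ·h_c·A = 11.24226 × 0.945765 × 1.90066 = 20.2088 kN.
I_c = (π/8 − 8/(9π))·r⁴ = 0.109757 × 1.1⁴ = 0.160695 m⁴.
Centre of pressure: y_p = y_c + I_c/(y_c·A) = 1.25315 + 0.160695/(1.25315 × 1.90066) = 1.25315 + 0.0674675 = 1.32062 m along the plane.
Vertically, h_p = y_p·sinθ = 1.32062 × 0.754710 = 0.996685 m.

h_p = 0.997 m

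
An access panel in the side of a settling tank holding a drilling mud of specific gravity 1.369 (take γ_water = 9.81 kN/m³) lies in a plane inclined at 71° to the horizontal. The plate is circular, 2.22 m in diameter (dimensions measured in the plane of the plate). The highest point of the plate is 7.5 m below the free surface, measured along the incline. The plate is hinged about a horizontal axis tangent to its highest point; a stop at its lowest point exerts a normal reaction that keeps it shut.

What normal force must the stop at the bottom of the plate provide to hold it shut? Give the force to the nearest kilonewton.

γ = 1.369 × 9.81 = 13.42989 kN/m³.
Let θ = 71° be the plate's angle to the horizontal; measure y along the incline from where the plane meets the free surface. Vertical depth h = y·sinθ with sinθ = 0.945519.
The centroid is at the centre, 1.11 m below the top of the plate, so y_c = 7.5 + 1.11 = 8.61 m and h_c = 8.61 × 0.945519 = 8.14092 m.
A = π(1.11)² = 3.87076 m².
Resultant F = γ·h_c·A = 13.42989 × 8.14092 × 3.87076 = 423.197 kN.
I_c = πr⁴/4 = π × 1.11⁴/4 = 1.19229 m⁴.
Centre of pressure: y_p = y_c + I_c/(y_c·A) = 8.61 + 1.19229/(8.61 × 3.87076) = 8.61 + 0.0357752 = 8.64578 m along the plane.
The resultant acts 1.11 + 0.0357752 = 1.14578 m (along the plate) below the hinge at the top edge, so the moment about the hinge is M = F × 1.14578 = 423.197 × 1.14578 = 484.891 kN·m.
A normal force at the bottom, 2.22 m from the hinge, must supply this moment: P = 484.891/2.22 = 218.419 kN.

P ≈ 218 kN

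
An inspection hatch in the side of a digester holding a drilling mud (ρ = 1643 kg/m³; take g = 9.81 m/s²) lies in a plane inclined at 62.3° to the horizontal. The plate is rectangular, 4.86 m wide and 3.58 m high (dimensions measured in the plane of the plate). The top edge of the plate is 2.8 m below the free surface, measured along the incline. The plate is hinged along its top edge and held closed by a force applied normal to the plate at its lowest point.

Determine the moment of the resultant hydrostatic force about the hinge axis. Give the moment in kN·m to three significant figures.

M ≈ 2310 kN·m

γ = ρg = 1643 × 9.81 / 1000 = 16.11783 kN/m³.
Let θ = 62.3° be the plate's angle to the horizontal; measure y along the incline from where the plane meets the free surface. Vertical depth h = y·sinθ with sinθ = 0.885394.
The centroid lies 3.58/2 = 1.79 m below the top edge, so y_c = 2.8 + 1.79 = 4.59 m and h_c = 4.59 × 0.885394 = 4.06396 m.
A = 4.86 × 3.58 = 17.3988 m².
Resultant F = γ·h_c·A = 16.11783 × 4.06396 × 17.3988 = 1139.66 kN.
I_c = b·h³/12 = 4.86 × 3.58³/12 = 18.5825 m⁴.
Centre of pressure: y_p = y_c + I_c/(y_c·A) = 4.59 + 18.5825/(4.59 × 17.3988) = 4.59 + 0.232687 = 4.82269 m along the plane.
The resultant acts 1.79 + 0.232687 = 2.02269 m (along the plate) below the hinge at the top edge, so the moment about the hinge is M = F × 2.02269 = 1139.66 × 2.02269 = 2305.18 kN·m.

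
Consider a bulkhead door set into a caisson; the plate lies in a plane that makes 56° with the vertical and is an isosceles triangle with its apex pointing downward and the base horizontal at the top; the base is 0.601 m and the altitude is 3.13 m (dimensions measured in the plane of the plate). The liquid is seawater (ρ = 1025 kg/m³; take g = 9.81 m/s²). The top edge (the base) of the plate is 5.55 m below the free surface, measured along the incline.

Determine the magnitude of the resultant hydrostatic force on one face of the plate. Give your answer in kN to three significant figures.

F ≈ 34.9 kN

γ = ρg = 1025 × 9.81 / 1000 = 10.05525 kN/m³.
The plate makes 56° with the vertical, i.e. θ = 90° − 56° = 34° to the horizontal. Measuring y along the incline from the free-surface line, vertical depth h = y·sinθ with sinθ = 0.559193.
With the apex down, the centroid sits h/3 = 3.13/3 = 1.04333 m below the base (the top edge), so y_c = 5.55 + 1.04333 = 6.59333 m and h_c = 6.59333 × 0.559193 = 3.68694 m.
A = ½ × 0.601 × 3.13 = 0.940565 m².
Resultant F = γ·h_c·A = 10.05525 × 3.68694 × 0.940565 = 34.8697 kN.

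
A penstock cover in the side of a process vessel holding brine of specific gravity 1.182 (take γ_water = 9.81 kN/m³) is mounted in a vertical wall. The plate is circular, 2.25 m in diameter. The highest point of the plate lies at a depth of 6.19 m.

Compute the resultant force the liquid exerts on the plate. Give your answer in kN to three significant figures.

F ≈ 337 kN

γ = 1.182 × 9.81 = 11.59542 kN/m³.
The centroid is at the centre, 1.125 m below the top of the plate, so the centroid depth is h_c = 6.19 + 1.125 = 7.315 m.
A = π(1.125)² = 3.97608 m².
Resultant F = γ·h_c·A = 11.59542 × 7.315 × 3.97608 = 337.253 kN.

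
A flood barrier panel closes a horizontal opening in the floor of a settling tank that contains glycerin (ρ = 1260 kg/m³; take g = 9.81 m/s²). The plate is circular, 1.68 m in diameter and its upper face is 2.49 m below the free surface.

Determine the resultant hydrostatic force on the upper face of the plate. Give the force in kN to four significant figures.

γ = ρg = 1260 × 9.81 / 1000 = 12.3606 kN/m³.
The plate is horizontal, so pressure is uniform at p = γ·h = 12.3606 × 2.49 = 30.7779 kN/m².
A = π(0.84)² = 2.21671 m².
F = p·A = 30.7779 × 2.21671 = 68.2257 kN.

F ≈ 68.23 kN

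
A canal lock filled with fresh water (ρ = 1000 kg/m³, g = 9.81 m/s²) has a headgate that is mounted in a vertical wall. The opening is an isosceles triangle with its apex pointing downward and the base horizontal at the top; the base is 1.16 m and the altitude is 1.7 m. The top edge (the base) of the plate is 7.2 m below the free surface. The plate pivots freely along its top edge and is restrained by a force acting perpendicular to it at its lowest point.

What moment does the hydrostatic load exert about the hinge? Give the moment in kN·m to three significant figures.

γ = ρg = 1000 × 9.81 = 9810 N/m³ = 9.81 kN/m³.
With the apex down, the centroid sits h/3 = 1.7/3 = 0.566667 m below the base (the top edge), so the centroid depth is h_c = 7.2 + 0.566667 = 7.76667 m.
A = ½ × 1.16 × 1.7 = 0.986 m².
Resultant F = γ·h_c·A = 9.81 × 7.76667 × 0.986 = 75.1244 kN.
I_c = b·h³/36 = 1.16 × 1.7³/36 = 0.158308 m⁴.
Centre of pressure: y_p = y_c + I_c/(y_c·A) = 7.76667 + 0.158308/(7.76667 × 0.986) = 7.76667 + 0.0206724 = 7.78734 m along the plane.
The resultant acts 0.566667 + 0.0206724 = 0.587339 m (along the plate) below the hinge at the top edge, so the moment about the hinge is M = F × 0.587339 = 75.1244 × 0.587339 = 44.1235 kN·m.

M ≈ 44.1 kN·m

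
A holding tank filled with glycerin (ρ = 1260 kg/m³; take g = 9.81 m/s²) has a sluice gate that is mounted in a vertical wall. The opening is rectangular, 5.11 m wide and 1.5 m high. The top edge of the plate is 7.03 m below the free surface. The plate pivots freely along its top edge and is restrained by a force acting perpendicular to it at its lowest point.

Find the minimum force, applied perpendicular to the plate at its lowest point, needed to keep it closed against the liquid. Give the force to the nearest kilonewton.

P ≈ 380 kN

γ = ρg = 1260 × 9.81 / 1000 = 12.3606 kN/m³.
The centroid lies 1.5/2 = 0.75 m below the top edge, so the centroid depth is h_c = 7.03 + 0.75 = 7.78 m.
A = 5.11 × 1.5 = 7.665 m².
Resultant F = γ·h_c·A = 12.3606 × 7.78 × 7.665 = 737.108 kN.
I_c = b·h³/12 = 5.11 × 1.5³/12 = 1.43719 m⁴.
Centre of pressure: y_p = y_c + I_c/(y_c·A) = 7.78 + 1.43719/(7.78 × 7.665) = 7.78 + 0.0241003 = 7.8041 m along the plane.
The resultant acts 0.75 + 0.0241003 = 0.7741 m (along the plate) below the hinge at the top edge, so the moment about the hinge is M = F × 0.7741 = 737.108 × 0.7741 = 570.595 kN·m.
A normal force at the bottom, 1.5 m from the hinge, must supply this moment: P = 570.595/1.5 = 380.397 kN.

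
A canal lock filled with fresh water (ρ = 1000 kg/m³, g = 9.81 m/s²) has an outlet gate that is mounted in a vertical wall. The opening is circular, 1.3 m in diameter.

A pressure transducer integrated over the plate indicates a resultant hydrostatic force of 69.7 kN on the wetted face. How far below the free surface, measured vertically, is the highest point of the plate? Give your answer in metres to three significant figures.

d_top ≈ 4.70 m

γ = ρg = 1000 × 9.81 = 9810 N/m³ = 9.81 kN/m³.
A = π(0.65)² = 1.32732 m².
From F = γ·h_c·A, the centroid depth is h_c = 69.7/(9.81 × 1.32732) = 5.35289 m.
The centroid is at the centre, 0.65 m below the top of the plate, so the highest point sits at h_top = 5.35289 − 0.65 = 4.70289 m below the surface.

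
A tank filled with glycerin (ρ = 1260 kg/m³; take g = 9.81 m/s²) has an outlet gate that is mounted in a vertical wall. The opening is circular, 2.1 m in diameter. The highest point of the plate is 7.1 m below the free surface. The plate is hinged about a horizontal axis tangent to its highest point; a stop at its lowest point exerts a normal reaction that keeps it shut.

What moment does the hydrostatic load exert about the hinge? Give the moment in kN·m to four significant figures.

M ≈ 378.2 kN·m

γ = ρg = 1260 × 9.81 / 1000 = 12.3606 kN/m³.
The centroid is at the centre, 1.05 m below the top of the plate, so the centroid depth is h_c = 7.1 + 1.05 = 8.15 m.
A = π(1.05)² = 3.46361 m².
Resultant F = γ·h_c·A = 12.3606 × 8.15 × 3.46361 = 348.92 kN.
I_c = πr⁴/4 = π × 1.05⁴/4 = 0.954656 m⁴.
Centre of pressure: y_p = y_c + I_c/(y_c·A) = 8.15 + 0.954656/(8.15 × 3.46361) = 8.15 + 0.033819 = 8.18382 m along the plane.
The resultant acts 1.05 + 0.033819 = 1.08382 m (along the plate) below the hinge at the top edge, so the moment about the hinge is M = F × 1.08382 = 348.92 × 1.08382 = 378.166 kN·m.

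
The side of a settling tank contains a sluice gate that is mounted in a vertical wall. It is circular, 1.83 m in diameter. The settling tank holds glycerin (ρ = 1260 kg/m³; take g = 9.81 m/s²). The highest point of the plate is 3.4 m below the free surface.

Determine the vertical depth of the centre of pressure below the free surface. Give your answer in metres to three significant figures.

h_p = 4.36 m

γ = ρg = 1260 × 9.81 / 1000 = 12.3606 kN/m³.
The centroid is at the centre, 0.915 m below the top of the plate, so the centroid depth is h_c = 3.4 + 0.915 = 4.315 m.
A = π(0.915)² = 2.63022 m².
Resultant F = γ·h_c·A = 12.3606 × 4.315 × 2.63022 = 140.285 kN.
I_c = πr⁴/4 = π × 0.915⁴/4 = 0.550521 m⁴.
Centre of pressure: y_p = y_c + I_c/(y_c·A) = 4.315 + 0.550521/(4.315 × 2.63022) = 4.315 + 0.0485066 = 4.36351 m along the plane.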